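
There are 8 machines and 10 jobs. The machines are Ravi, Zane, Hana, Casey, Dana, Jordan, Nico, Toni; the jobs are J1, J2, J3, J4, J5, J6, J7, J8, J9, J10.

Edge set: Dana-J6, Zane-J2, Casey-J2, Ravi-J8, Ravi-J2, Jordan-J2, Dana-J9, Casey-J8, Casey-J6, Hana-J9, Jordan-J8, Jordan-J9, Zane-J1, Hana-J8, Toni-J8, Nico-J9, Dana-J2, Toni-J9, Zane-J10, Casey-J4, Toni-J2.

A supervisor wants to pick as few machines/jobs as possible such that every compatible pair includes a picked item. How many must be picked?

6

A maximum matching has 6 edges (e.g. Ravi–J2, Zane–J10, Hana–J8, Casey–J4, Dana–J6, Jordan–J9).
By König's theorem the minimum vertex cover has the same size. One such cover is {Zane, Casey, Dana, J2, J8, J9}.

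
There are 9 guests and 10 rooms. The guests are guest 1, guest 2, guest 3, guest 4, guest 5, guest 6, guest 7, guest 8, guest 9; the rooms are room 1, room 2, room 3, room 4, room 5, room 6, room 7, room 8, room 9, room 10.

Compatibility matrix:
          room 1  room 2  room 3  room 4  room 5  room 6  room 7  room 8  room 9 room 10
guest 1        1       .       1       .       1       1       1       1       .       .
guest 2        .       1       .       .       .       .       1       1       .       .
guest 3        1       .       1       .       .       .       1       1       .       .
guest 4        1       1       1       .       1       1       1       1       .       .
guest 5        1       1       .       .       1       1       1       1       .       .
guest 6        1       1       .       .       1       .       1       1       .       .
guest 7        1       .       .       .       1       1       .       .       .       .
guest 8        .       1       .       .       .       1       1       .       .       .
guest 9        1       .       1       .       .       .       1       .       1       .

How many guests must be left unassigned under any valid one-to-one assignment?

One maximum matching: guest 1→room 8, guest 2→room 7, guest 3→room 1, guest 4→room 3, guest 5→room 2, guest 6→room 5, guest 7→room 6, guest 9→room 9.
The set {guest 1, guest 2, guest 3, guest 4, guest 5, guest 6, guest 7, guest 8} has only 7 neighbours ({room 1, room 2, room 3, room 5, room 6, room 7, room 8}), so by Hall's theorem at most 8 of the 9 guests can be matched.
That matches 8 of the 9, leaving 1 unmatched; no matching can do better.

1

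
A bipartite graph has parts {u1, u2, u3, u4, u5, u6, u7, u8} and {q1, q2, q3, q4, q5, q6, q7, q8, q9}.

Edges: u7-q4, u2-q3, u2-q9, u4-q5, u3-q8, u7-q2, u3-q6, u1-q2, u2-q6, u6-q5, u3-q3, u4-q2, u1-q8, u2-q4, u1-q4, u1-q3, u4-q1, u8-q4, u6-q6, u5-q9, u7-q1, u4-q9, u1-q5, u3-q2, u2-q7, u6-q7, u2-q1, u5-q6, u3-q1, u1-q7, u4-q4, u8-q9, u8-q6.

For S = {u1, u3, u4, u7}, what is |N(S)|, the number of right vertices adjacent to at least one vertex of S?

9

The union of neighbours of {u1, u3, u4, u7} is {q1, q2, q3, q4, q5, q6, q7, q8, q9}, which has 9 elements.
Since |N(S)| = 9 ≥ |S| = 4, Hall's condition holds for this subset.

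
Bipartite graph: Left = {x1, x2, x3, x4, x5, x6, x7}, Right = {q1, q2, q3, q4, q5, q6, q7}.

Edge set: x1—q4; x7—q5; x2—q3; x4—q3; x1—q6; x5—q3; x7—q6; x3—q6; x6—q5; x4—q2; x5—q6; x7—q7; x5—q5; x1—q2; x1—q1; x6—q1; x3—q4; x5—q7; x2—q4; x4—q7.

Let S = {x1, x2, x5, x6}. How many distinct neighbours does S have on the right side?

7

The union of neighbours of {x1, x2, x5, x6} is {q1, q2, q3, q4, q5, q6, q7}, which has 7 elements.
Since |N(S)| = 7 ≥ |S| = 4, Hall's condition holds for this subset.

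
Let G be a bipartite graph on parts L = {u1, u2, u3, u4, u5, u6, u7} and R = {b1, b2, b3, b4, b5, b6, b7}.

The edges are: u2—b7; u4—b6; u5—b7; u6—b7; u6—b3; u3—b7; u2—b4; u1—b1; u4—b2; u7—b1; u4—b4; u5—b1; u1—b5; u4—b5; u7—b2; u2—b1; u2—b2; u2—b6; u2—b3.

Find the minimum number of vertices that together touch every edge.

A maximum matching has 7 edges (e.g. u1–b5, u2–b4, u3–b7, u4–b6, u5–b1, u6–b3, u7–b2).
By König's theorem the minimum vertex cover has the same size. One such cover is {u1, u2, u3, u4, u5, u6, u7}.

7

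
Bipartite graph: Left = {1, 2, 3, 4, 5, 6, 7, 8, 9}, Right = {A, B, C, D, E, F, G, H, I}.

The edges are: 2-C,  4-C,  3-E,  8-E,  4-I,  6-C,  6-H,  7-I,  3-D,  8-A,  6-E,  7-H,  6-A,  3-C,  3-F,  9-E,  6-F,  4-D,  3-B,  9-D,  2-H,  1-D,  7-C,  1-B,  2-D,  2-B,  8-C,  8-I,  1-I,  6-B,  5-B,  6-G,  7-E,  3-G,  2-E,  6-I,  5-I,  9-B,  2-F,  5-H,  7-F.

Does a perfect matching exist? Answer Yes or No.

Yes

One maximum matching: 1→D, 2→E, 3→G, 4→C, 5→H, 6→A, 7→F, 8→I, 9→B.
All 9 left vertices are covered.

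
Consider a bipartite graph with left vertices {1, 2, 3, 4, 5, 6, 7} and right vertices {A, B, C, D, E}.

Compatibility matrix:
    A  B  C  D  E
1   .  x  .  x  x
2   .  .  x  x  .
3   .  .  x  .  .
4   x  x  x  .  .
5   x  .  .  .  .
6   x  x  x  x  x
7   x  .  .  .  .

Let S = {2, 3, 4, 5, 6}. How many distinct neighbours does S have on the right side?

5

The union of neighbours of {2, 3, 4, 5, 6} is {A, B, C, D, E}, which has 5 elements.
Since |N(S)| = 5 ≥ |S| = 5, Hall's condition holds for this subset.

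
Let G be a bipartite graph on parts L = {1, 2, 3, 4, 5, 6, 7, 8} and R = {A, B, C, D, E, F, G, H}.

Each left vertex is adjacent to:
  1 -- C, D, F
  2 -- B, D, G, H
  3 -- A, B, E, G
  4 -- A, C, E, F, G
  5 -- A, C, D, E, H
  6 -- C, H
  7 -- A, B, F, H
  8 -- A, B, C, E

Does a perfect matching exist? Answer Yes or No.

Yes

One maximum matching: 1→C, 2→D, 3→E, 4→G, 5→A, 6→H, 7→F, 8→B.
All 8 left vertices are covered.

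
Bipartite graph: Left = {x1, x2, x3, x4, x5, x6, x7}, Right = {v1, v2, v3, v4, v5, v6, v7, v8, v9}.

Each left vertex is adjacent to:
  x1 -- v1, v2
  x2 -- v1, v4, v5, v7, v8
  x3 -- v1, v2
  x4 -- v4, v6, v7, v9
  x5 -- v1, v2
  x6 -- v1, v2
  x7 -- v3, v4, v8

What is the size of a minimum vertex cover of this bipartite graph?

5

{x2, x4, x7, v1, v2} is a vertex cover of size 5: every edge has an endpoint in this set.
No smaller cover exists because x1–v1, x2–v5, x3–v2, x4–v6, x7–v4 is a matching of size 5, and a cover must include an endpoint of each of these disjoint edges (König's theorem).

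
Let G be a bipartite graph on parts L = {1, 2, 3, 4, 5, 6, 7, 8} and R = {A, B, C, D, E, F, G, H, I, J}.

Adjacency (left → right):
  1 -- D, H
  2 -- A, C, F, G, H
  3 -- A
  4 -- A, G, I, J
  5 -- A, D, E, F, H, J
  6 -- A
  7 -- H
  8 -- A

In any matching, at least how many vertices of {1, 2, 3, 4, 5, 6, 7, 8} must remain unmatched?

2

One maximum matching: 1-D, 2-G, 3-A, 4-I, 5-J, 7-H.
The set {3, 6, 8} has only 1 neighbour ({A}), so by Hall's theorem at most 6 of the 8 left vertices can be matched.
That matches 6 of the 8, leaving 2 unmatched; no matching can do better.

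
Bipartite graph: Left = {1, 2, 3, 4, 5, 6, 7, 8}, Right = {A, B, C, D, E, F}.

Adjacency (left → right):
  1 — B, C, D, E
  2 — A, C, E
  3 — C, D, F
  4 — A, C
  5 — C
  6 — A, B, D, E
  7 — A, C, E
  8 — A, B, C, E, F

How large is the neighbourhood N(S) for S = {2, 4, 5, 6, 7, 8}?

The union of neighbours of {2, 4, 5, 6, 7, 8} is {A, B, C, D, E, F}, which has 6 elements.
Since |N(S)| = 6 ≥ |S| = 6, Hall's condition holds for this subset.

6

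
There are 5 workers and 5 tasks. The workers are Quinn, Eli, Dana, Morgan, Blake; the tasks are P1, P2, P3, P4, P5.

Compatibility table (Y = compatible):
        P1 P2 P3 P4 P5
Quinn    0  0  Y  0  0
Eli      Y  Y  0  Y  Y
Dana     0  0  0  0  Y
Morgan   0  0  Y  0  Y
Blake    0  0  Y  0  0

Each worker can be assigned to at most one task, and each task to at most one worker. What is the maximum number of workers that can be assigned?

For example, pair Quinn–P3, Eli–P1, Dana–P5.
The set {Quinn, Dana, Morgan, Blake} has only 2 neighbours ({P3, P5}), so by Hall's theorem at most 3 of the 5 workers can be matched.

3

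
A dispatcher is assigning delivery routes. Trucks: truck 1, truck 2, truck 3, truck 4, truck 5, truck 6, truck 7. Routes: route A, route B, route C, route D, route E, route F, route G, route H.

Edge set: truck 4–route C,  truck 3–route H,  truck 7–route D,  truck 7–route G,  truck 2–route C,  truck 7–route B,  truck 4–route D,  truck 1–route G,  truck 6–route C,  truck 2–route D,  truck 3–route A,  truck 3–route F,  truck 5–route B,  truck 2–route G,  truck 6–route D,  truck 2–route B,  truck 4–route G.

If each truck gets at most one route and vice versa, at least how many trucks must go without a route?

2

A valid assignment of size 5: truck 1→route G, truck 2→route D, truck 3→route F, truck 4→route C, truck 5→route B.
The set {truck 1, truck 2, truck 4, truck 5, truck 6, truck 7} has only 4 neighbours ({route B, route C, route D, route G}), so by Hall's theorem at most 5 of the 7 trucks can be matched.
That matches 5 of the 7, leaving 2 unmatched; no matching can do better.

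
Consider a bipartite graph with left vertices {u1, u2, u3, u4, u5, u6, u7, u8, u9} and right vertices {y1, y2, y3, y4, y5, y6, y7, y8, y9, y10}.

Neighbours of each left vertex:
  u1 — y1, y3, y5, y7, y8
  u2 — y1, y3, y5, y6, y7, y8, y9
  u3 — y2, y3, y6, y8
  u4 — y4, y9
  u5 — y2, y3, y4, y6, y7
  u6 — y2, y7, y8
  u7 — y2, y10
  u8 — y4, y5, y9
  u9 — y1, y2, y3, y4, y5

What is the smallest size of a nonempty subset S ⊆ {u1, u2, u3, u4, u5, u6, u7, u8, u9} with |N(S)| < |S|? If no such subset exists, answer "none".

none

A matching saturating every left vertex exists, for instance u1→y1, u2→y3, u3→y8, u4→y9, u5→y6, u6→y7, u7→y10, u8→y5, u9→y4.
By Hall's marriage theorem, this means |N(S)| ≥ |S| for every subset S, so no violating subset exists.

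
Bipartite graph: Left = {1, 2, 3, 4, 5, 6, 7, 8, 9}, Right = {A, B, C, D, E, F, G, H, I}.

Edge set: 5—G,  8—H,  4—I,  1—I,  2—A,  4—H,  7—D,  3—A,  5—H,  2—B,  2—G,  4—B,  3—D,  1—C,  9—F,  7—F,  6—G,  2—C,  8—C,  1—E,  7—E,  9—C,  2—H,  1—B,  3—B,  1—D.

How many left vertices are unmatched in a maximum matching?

0

For example, pair 1-B, 2-A, 3-D, 4-I, 5-H, 6-G, 7-E, 8-C, 9-F.
All 9 left vertices are matched, so no larger matching exists.
That matches 9 of the 9, leaving 0 unmatched; no matching can do better.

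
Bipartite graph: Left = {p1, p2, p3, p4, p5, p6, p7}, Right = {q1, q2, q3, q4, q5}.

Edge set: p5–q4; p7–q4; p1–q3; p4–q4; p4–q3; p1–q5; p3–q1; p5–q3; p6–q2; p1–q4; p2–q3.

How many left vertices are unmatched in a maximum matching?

2

A valid assignment of size 5: p1-q5, p2-q3, p3-q1, p4-q4, p6-q2.
The set {p2, p4, p5, p7} has only 2 neighbours ({q3, q4}), so by Hall's theorem at most 5 of the 7 left vertices can be matched.
That matches 5 of the 7, leaving 2 unmatched; no matching can do better.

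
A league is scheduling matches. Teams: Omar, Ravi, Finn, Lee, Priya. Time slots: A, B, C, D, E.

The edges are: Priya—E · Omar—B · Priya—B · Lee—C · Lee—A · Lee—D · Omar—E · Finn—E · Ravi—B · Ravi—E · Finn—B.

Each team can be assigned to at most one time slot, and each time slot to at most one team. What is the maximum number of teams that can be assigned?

3

A valid assignment of size 3: Omar–E, Ravi–B, Lee–C.
The set {Omar, Ravi, Finn, Priya} has only 2 neighbours ({B, E}), so by Hall's theorem at most 3 of the 5 teams can be matched.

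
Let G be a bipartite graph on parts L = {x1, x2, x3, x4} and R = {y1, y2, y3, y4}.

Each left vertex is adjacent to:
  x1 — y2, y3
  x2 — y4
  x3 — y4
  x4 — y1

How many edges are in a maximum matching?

One maximum matching: x1–y3, x2–y4, x4–y1.
The set {x2, x3} has only 1 neighbour ({y4}), so by Hall's theorem at most 3 of the 4 left vertices can be matched.

3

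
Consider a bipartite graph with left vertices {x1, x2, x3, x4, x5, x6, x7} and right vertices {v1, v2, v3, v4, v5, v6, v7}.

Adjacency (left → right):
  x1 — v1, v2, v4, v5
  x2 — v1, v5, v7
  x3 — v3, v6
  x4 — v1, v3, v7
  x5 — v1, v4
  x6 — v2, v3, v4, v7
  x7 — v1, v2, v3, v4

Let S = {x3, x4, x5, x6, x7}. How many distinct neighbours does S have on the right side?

6

The union of neighbours of {x3, x4, x5, x6, x7} is {v1, v2, v3, v4, v6, v7}, which has 6 elements.
Since |N(S)| = 6 ≥ |S| = 5, Hall's condition holds for this subset.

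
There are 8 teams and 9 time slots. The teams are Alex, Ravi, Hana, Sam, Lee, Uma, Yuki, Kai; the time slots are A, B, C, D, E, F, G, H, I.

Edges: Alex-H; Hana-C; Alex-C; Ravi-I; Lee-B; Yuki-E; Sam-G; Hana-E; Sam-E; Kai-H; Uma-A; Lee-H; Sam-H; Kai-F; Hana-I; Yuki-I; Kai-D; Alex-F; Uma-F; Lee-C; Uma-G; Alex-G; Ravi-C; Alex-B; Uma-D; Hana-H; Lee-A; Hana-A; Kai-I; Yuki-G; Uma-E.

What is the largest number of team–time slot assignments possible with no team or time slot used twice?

For example, pair Alex–B, Ravi–I, Hana–H, Sam–G, Lee–C, Uma–A, Yuki–E, Kai–F.
This saturates every team, so 8 is the maximum.

8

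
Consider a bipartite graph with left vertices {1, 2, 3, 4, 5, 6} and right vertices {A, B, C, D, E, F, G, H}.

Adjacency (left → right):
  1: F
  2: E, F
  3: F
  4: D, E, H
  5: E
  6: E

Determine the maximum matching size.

3

One maximum matching: 1-F, 2-E, 4-D.
The set {1, 2, 3, 5, 6} has only 2 neighbours ({E, F}), so by Hall's theorem at most 3 of the 6 left vertices can be matched.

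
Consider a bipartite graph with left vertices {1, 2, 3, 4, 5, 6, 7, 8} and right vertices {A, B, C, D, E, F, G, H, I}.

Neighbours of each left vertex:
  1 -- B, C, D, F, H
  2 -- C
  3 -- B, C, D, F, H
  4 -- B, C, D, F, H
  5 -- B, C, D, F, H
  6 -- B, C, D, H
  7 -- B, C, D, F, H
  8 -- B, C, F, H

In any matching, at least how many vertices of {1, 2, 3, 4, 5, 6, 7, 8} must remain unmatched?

A valid assignment of size 5: 1–D, 2–C, 3–F, 4–B, 5–H.
The set {1, 2, 3, 4, 5, 6, 7, 8} has only 5 neighbours ({B, C, D, F, H}), so by Hall's theorem at most 5 of the 8 left vertices can be matched.
That matches 5 of the 8, leaving 3 unmatched; no matching can do better.

3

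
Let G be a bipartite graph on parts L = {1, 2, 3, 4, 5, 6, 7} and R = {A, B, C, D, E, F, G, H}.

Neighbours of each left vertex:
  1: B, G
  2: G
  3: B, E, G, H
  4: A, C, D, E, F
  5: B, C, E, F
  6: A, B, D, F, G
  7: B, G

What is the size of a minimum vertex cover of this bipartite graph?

6

{3, 4, 5, 6, B, G} is a vertex cover of size 6: every edge has an endpoint in this set.
No smaller cover exists because 1–B, 2–G, 3–H, 4–E, 5–C, 6–A is a matching of size 6, and a cover must include an endpoint of each of these disjoint edges (König's theorem).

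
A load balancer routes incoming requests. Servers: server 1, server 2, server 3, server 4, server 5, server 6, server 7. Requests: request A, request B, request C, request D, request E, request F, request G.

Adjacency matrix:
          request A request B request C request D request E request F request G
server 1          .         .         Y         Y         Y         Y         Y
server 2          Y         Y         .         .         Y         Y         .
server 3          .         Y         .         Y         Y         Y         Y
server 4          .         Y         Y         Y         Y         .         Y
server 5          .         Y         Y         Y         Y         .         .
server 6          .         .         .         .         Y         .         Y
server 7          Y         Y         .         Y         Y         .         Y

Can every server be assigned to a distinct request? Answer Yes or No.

Yes

A valid assignment of size 7: server 1→request C, server 2→request A, server 3→request F, server 4→request B, server 5→request D, server 6→request G, server 7→request E.
All 7 servers are covered.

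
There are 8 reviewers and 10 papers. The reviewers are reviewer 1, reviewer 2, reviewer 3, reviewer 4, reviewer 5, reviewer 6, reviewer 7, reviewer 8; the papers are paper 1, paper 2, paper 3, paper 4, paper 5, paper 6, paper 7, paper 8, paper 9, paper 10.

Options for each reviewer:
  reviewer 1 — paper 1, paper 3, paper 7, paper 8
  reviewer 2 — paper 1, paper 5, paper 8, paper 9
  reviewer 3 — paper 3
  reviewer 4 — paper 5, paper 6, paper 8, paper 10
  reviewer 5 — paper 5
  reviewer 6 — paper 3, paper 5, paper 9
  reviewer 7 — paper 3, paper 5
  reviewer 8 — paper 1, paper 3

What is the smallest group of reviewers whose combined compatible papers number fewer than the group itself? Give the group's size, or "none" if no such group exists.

Take S = {reviewer 3, reviewer 5, reviewer 7}. Its neighbourhood is {paper 3, paper 5}, so |N(S)| = 2 < |S| = 3.
Every subset of size less than 3 has at least as many neighbours as members, so 3 is the minimum.

3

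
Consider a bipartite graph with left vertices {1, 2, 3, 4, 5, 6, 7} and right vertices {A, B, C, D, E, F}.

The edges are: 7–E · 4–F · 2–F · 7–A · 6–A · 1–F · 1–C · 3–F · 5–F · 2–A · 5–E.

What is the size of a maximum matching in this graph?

4

For example, pair 1–C, 2–A, 3–F, 5–E.
The set {2, 3, 4, 5, 6, 7} has only 3 neighbours ({A, E, F}), so by Hall's theorem at most 4 of the 7 left vertices can be matched.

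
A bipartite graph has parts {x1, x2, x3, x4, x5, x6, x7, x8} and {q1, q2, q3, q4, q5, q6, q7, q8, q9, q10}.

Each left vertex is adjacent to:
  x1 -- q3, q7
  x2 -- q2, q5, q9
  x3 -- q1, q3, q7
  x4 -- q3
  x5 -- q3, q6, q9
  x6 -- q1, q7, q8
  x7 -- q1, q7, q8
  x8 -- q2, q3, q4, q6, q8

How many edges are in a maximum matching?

For example, pair x1→q7, x2→q2, x3→q1, x4→q3, x5→q9, x6→q8, x8→q6.
The set {x1, x3, x4, x6, x7} has only 4 neighbours ({q1, q3, q7, q8}), so by Hall's theorem at most 7 of the 8 left vertices can be matched.

7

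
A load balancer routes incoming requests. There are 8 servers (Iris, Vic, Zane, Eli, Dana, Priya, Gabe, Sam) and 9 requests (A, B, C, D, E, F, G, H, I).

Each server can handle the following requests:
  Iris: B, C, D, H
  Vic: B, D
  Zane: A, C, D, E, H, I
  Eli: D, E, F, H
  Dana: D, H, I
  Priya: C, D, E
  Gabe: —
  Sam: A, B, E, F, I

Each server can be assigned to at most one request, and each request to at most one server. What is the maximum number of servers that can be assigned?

7

One maximum matching: Iris→B, Vic→D, Zane→E, Eli→F, Dana→H, Priya→C, Sam→A.
The set {Gabe} has only 0 neighbours (∅), so by Hall's theorem at most 7 of the 8 servers can be matched.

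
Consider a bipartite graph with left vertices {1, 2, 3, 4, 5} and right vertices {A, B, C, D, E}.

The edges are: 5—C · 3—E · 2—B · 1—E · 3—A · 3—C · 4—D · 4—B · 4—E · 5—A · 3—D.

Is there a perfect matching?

Yes

One maximum matching: 1→E, 2→B, 3→A, 4→D, 5→C.
Every left vertex is matched, so this is a perfect matching.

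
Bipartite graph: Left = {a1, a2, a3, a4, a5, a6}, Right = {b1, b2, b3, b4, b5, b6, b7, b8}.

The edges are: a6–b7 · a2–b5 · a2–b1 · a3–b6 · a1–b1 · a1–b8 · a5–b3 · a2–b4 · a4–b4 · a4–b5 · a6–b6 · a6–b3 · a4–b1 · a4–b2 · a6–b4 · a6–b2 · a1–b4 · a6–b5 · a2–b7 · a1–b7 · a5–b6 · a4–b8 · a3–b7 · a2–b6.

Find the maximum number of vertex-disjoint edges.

One maximum matching: a1–b8, a2–b1, a3–b6, a4–b5, a5–b3, a6–b7.
This saturates every left vertex, so 6 is the maximum.

6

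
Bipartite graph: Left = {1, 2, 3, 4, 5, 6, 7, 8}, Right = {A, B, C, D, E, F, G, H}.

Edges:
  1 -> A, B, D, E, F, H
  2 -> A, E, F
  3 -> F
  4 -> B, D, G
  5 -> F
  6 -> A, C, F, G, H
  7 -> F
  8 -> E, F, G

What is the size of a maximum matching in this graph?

6

A valid assignment of size 6: 1→H, 2→A, 3→F, 4→B, 6→G, 8→E.
The set {3, 5, 7} has only 1 neighbour ({F}), so by Hall's theorem at most 6 of the 8 left vertices can be matched.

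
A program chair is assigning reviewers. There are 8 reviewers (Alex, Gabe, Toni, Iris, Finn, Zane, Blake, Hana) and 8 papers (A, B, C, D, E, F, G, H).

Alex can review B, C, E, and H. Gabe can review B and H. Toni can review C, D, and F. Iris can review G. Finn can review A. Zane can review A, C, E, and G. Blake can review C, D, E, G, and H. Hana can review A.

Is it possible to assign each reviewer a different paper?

No

The set {Finn, Hana} has only 1 neighbour ({A}), so by Hall's theorem at most 7 of the 8 reviewers can be matched.
Hence no matching covers every reviewer.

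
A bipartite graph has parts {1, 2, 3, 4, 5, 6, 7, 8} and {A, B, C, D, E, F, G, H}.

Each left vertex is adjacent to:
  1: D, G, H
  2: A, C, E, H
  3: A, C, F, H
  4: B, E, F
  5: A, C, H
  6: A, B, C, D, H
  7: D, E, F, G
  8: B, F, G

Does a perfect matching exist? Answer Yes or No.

Yes

One maximum matching: 1→G, 2→C, 3→F, 4→E, 5→H, 6→A, 7→D, 8→B.
All 8 left vertices are covered.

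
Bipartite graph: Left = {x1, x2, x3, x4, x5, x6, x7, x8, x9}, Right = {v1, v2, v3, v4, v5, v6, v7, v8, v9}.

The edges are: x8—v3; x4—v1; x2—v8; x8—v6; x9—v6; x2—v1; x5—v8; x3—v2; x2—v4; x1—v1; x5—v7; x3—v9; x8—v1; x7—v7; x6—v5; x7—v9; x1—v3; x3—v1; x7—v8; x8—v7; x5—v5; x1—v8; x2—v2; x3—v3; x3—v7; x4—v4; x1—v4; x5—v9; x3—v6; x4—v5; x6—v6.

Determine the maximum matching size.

9

One maximum matching: x1–v4, x2–v2, x3–v3, x4–v1, x5–v8, x6–v5, x7–v9, x8–v7, x9–v6.
All 9 left vertices are matched, so no larger matching exists.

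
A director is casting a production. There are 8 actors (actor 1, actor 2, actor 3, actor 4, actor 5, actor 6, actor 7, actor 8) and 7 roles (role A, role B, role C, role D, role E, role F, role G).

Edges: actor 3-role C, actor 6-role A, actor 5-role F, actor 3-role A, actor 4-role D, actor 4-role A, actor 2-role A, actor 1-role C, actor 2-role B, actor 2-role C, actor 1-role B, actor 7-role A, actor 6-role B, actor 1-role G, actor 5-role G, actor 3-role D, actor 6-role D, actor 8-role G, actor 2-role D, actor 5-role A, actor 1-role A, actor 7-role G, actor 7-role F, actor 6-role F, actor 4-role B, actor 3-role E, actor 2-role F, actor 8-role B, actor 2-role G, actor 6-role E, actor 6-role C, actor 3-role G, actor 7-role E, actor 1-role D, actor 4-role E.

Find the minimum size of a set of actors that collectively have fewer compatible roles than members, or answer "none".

8

Take S = {actor 1, actor 2, actor 3, actor 4, actor 5, actor 6, actor 7, actor 8}. Its neighbourhood is {role A, role B, role C, role D, role E, role F, role G}, so |N(S)| = 7 < |S| = 8.
Every subset of size less than 8 has at least as many neighbours as members, so 8 is the minimum.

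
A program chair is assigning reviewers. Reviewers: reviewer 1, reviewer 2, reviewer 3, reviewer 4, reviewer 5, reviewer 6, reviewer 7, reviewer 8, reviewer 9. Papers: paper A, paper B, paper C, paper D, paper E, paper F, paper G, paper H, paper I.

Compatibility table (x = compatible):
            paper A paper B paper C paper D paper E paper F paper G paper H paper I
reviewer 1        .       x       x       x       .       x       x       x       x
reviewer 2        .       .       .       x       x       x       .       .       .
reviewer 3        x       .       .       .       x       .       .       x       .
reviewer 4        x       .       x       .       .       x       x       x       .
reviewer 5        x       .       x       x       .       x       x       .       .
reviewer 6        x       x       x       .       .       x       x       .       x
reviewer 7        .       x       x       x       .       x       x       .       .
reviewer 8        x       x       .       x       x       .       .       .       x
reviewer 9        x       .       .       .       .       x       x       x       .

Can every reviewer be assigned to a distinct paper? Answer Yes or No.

Yes

One maximum matching: reviewer 1–paper I, reviewer 2–paper D, reviewer 3–paper A, reviewer 4–paper H, reviewer 5–paper G, reviewer 6–paper C, reviewer 7–paper B, reviewer 8–paper E, reviewer 9–paper F.
Every reviewer is matched, so this is a perfect matching.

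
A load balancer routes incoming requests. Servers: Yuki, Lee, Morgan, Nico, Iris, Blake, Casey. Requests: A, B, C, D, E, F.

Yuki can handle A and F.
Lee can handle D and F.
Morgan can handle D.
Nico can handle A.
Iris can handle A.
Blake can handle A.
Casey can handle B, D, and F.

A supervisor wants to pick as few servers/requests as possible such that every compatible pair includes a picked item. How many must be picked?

The 4 edges Yuki–A, Lee–F, Morgan–D, Casey–B form a matching, so any vertex cover needs at least 4 vertices (one per matched edge).
Conversely {Casey, A, D, F} meets every edge and has exactly 4 vertices, so 4 is optimal.

4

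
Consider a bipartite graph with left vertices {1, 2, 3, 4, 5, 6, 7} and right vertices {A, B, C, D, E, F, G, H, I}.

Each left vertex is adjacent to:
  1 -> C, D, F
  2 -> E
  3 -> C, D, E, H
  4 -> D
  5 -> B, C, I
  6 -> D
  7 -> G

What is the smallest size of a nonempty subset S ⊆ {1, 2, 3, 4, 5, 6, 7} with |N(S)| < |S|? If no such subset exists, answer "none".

Take S = {4, 6}. Its neighbourhood is {D}, so |N(S)| = 1 < |S| = 2.
No single vertex violates Hall's condition since each has at least one neighbour, so 2 is the minimum.

2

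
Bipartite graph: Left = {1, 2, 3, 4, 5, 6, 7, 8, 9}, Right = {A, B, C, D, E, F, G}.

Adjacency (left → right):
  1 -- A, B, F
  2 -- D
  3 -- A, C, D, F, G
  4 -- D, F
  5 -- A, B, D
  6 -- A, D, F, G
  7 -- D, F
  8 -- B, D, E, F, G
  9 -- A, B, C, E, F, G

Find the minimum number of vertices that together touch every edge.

7

The 7 edges 1–A, 2–D, 3–C, 4–F, 5–B, 6–G, 8–E form a matching, so any vertex cover needs at least 7 vertices (one per matched edge).
Conversely {A, B, C, D, E, F, G} meets every edge and has exactly 7 vertices, so 7 is optimal.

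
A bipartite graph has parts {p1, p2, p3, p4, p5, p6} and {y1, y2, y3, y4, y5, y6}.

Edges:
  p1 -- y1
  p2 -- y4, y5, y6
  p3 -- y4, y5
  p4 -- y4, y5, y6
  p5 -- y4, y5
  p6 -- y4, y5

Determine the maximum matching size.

One maximum matching: p1–y1, p2–y6, p3–y5, p4–y4.
The set {p2, p3, p4, p5, p6} has only 3 neighbours ({y4, y5, y6}), so by Hall's theorem at most 4 of the 6 left vertices can be matched.

4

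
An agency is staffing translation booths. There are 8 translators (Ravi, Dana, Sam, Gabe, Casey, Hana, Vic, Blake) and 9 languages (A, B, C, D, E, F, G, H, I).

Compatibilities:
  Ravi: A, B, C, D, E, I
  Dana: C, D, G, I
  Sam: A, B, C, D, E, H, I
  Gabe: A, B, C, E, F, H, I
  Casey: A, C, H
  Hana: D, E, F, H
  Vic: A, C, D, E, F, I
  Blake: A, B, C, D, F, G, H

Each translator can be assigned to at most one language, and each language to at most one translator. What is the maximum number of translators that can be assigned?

One maximum matching: Ravi-D, Dana-C, Sam-A, Gabe-B, Casey-H, Hana-F, Vic-E, Blake-G.
This saturates every translator, so 8 is the maximum.

8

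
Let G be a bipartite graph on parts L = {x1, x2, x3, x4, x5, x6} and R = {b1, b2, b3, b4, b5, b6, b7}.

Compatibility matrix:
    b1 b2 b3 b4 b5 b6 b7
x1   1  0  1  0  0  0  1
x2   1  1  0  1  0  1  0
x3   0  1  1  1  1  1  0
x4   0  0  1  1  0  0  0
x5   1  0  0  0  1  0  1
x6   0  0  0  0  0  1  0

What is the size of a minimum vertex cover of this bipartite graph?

6

A maximum matching has 6 edges (e.g. x1–b3, x2–b2, x3–b5, x4–b4, x5–b7, x6–b6).
By König's theorem the minimum vertex cover has the same size. One such cover is {x1, x2, x3, x4, x5, x6}.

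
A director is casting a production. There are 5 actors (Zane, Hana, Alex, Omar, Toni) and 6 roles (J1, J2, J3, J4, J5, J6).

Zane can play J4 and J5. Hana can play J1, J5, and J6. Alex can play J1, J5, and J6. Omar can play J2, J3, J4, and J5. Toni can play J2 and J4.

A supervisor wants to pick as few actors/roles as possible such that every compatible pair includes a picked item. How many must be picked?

{Zane, Hana, Alex, Omar, Toni} is a vertex cover of size 5: every edge has an endpoint in this set.
No smaller cover exists because Zane–J4, Hana–J5, Alex–J6, Omar–J3, Toni–J2 is a matching of size 5, and a cover must include an endpoint of each of these disjoint edges (König's theorem).

5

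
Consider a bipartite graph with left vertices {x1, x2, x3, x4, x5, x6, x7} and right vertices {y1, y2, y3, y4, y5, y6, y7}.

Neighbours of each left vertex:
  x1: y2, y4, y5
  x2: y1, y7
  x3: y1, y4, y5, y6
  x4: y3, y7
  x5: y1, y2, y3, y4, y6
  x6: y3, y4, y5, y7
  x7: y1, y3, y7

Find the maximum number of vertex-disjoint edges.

7

A valid assignment of size 7: x1–y2, x2–y1, x3–y5, x4–y7, x5–y6, x6–y4, x7–y3.
All 7 left vertices are matched, so no larger matching exists.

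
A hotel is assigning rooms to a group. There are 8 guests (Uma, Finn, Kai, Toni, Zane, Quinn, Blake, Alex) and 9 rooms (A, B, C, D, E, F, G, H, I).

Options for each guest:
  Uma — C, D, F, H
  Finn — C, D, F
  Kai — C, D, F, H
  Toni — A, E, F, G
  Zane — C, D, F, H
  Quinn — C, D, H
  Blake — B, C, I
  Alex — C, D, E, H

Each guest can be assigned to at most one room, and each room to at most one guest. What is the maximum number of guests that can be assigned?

7

One maximum matching: Uma→H, Finn→D, Kai→C, Toni→G, Zane→F, Blake→B, Alex→E.
The set {Uma, Finn, Kai, Zane, Quinn} has only 4 neighbours ({C, D, F, H}), so by Hall's theorem at most 7 of the 8 guests can be matched.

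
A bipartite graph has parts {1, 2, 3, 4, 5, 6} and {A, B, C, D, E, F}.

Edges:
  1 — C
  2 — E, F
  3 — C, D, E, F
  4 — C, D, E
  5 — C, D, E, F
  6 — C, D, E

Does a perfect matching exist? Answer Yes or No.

No

The set {1, 2, 3, 4, 5, 6} has only 4 neighbours ({C, D, E, F}), so by Hall's theorem at most 4 of the 6 left vertices can be matched.
Hence no matching covers every left vertex.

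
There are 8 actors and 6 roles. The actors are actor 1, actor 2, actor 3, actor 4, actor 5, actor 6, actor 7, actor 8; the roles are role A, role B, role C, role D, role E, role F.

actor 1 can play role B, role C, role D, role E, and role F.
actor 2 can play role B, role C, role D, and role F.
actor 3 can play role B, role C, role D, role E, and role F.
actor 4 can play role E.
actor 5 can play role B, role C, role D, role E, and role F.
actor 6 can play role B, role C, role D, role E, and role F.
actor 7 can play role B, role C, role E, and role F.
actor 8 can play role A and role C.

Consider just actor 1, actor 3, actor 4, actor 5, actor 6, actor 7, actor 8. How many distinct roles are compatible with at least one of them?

6

The union of neighbours of {actor 1, actor 3, actor 4, actor 5, actor 6, actor 7, actor 8} is {role A, role B, role C, role D, role E, role F}, which has 6 elements.
Since |N(S)| = 6 < |S| = 7, Hall's condition fails for this subset.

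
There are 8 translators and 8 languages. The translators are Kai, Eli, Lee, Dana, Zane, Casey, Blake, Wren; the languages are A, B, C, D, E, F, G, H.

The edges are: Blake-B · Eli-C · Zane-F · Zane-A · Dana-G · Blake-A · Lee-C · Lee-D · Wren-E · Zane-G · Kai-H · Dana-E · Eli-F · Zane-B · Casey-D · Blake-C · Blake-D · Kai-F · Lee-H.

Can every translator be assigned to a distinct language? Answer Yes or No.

Yes

One maximum matching: Kai–H, Eli–F, Lee–C, Dana–G, Zane–B, Casey–D, Blake–A, Wren–E.
Every translator is matched, so this is a perfect matching.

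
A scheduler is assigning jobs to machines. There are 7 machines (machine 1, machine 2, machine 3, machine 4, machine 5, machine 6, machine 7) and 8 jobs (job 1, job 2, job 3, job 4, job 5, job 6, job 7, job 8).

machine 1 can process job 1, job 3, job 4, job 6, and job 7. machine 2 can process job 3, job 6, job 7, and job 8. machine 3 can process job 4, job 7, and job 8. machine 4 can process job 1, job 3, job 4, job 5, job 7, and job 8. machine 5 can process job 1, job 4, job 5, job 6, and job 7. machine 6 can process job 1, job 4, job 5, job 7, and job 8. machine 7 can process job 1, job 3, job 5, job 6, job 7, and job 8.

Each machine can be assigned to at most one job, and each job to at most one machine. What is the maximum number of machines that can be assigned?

A valid assignment of size 7: machine 1-job 3, machine 2-job 6, machine 3-job 8, machine 4-job 4, machine 5-job 1, machine 6-job 7, machine 7-job 5.
All 7 machines are matched, so no larger matching exists.

7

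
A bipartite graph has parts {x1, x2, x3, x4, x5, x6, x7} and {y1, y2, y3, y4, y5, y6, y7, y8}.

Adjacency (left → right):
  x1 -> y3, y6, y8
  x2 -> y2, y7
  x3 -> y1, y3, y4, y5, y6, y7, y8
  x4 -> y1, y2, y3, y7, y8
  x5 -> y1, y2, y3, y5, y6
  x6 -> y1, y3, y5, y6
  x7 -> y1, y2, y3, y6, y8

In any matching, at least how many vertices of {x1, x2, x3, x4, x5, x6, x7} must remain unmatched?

0

A valid assignment of size 7: x1–y8, x2–y2, x3–y7, x4–y3, x5–y5, x6–y1, x7–y6.
This saturates every left vertex, so 7 is the maximum.
That matches 7 of the 7, leaving 0 unmatched; no matching can do better.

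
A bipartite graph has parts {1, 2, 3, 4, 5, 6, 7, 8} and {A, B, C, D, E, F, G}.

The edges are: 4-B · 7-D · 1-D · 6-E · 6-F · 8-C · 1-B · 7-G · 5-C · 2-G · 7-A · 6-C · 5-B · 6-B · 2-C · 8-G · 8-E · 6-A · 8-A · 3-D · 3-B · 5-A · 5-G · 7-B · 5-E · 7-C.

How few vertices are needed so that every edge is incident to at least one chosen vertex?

7

A maximum matching has 7 edges (e.g. 1–D, 2–C, 3–B, 5–A, 6–F, 7–G, 8–E).
By König's theorem the minimum vertex cover has the same size. One such cover is {2, 5, 6, 7, 8, B, D}.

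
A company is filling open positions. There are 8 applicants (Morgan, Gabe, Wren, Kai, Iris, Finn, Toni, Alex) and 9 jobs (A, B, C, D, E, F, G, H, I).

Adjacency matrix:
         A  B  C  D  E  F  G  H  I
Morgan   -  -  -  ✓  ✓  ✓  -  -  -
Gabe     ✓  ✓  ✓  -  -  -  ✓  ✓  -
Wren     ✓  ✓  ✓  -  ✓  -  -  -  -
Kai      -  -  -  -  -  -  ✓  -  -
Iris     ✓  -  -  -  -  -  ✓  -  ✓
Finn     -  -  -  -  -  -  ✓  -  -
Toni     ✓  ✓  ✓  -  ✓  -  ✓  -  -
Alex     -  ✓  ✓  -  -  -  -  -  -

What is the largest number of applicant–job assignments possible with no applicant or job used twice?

A valid assignment of size 7: Morgan-D, Gabe-H, Wren-E, Kai-G, Iris-I, Toni-A, Alex-B.
The set {Kai, Finn} has only 1 neighbour ({G}), so by Hall's theorem at most 7 of the 8 applicants can be matched.

7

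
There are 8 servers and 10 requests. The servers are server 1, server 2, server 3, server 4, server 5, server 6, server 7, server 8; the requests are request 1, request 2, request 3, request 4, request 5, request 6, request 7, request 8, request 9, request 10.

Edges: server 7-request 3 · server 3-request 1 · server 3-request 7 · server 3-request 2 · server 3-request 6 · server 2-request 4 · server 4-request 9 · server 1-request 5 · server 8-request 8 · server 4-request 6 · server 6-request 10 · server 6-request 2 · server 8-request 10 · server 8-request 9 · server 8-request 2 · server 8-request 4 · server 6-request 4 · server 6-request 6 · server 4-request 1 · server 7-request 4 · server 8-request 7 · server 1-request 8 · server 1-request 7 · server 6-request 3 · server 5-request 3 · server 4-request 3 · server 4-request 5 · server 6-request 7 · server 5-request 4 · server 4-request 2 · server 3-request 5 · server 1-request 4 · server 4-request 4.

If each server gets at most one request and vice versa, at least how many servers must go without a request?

One maximum matching: server 1–request 5, server 2–request 4, server 3–request 2, server 4–request 9, server 5–request 3, server 6–request 6, server 8–request 7.
The set {server 2, server 5, server 7} has only 2 neighbours ({request 3, request 4}), so by Hall's theorem at most 7 of the 8 servers can be matched.
That matches 7 of the 8, leaving 1 unmatched; no matching can do better.

1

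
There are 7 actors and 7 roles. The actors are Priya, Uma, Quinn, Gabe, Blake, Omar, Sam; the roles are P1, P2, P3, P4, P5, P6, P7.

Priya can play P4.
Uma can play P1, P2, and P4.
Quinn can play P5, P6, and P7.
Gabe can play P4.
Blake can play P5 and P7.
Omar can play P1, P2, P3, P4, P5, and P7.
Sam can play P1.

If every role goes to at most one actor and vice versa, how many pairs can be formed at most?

6

One maximum matching: Priya–P4, Uma–P2, Quinn–P5, Blake–P7, Omar–P3, Sam–P1.
The set {Priya, Gabe} has only 1 neighbour ({P4}), so by Hall's theorem at most 6 of the 7 actors can be matched.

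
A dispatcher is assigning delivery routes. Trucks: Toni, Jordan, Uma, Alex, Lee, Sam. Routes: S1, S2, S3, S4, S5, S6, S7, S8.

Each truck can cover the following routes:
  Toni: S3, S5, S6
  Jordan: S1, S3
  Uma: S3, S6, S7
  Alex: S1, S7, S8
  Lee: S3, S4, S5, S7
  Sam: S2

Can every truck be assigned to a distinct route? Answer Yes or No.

For example, pair Toni-S3, Jordan-S1, Uma-S6, Alex-S8, Lee-S4, Sam-S2.
Every truck is matched, so this matching saturates all of them.

Yes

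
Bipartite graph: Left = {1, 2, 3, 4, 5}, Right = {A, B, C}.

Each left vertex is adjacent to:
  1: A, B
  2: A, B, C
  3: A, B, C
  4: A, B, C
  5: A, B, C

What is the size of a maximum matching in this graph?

One maximum matching: 1–A, 2–C, 3–B.
The set {1, 2, 3, 4, 5} has only 3 neighbours ({A, B, C}), so by Hall's theorem at most 3 of the 5 left vertices can be matched.

3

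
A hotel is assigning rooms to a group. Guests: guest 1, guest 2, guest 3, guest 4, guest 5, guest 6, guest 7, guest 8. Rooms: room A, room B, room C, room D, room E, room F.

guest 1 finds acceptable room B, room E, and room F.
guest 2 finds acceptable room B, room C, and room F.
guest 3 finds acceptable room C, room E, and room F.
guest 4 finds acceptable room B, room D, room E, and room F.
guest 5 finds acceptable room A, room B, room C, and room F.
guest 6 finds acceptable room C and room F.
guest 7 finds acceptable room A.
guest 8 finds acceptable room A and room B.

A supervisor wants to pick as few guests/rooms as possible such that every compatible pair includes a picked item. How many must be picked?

The 6 edges guest 1–room B, guest 2–room C, guest 3–room E, guest 4–room D, guest 5–room A, guest 6–room F form a matching, so any vertex cover needs at least 6 vertices (one per matched edge).
Conversely {guest 4, room A, room B, room C, room E, room F} meets every edge and has exactly 6 vertices, so 6 is optimal.

6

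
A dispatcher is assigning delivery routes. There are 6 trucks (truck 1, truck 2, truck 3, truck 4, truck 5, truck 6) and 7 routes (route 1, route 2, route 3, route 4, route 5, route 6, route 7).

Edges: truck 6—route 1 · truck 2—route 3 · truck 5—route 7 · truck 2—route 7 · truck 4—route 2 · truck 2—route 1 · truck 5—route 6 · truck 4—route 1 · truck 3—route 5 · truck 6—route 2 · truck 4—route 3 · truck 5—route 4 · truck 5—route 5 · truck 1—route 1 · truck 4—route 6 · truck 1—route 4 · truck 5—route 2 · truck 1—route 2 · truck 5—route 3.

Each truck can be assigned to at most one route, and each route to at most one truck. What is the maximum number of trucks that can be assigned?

A valid assignment of size 6: truck 1→route 4, truck 2→route 7, truck 3→route 5, truck 4→route 6, truck 5→route 3, truck 6→route 2.
This saturates every truck, so 6 is the maximum.

6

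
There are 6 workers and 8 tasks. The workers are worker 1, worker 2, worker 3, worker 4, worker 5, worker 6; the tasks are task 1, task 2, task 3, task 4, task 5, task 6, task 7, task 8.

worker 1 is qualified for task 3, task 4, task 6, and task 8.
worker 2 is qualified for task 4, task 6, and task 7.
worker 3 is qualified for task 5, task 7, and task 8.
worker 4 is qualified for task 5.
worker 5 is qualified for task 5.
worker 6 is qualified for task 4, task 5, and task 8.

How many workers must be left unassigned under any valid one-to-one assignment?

For example, pair worker 1–task 4, worker 2–task 6, worker 3–task 7, worker 4–task 5, worker 6–task 8.
The set {worker 4, worker 5} has only 1 neighbour ({task 5}), so by Hall's theorem at most 5 of the 6 workers can be matched.
That matches 5 of the 6, leaving 1 unmatched; no matching can do better.

1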